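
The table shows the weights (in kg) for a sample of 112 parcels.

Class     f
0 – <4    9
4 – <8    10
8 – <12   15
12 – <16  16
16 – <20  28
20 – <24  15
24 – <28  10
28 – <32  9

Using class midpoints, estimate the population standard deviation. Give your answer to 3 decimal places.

Midpoints: 2, 6, 10, 14, 18, 22, 26, 30
n = 112, Σfm = 1816, mean = 16.2143
Σfm² = 36224
Σf(m − x̄)² = Σfm² − (Σfm)²/n = 36224 − 1816²/112 = 6778.8571
Population variance = 6778.8571 / 112 = 60.5255
Standard deviation = √60.5255 = 7.7798

7.780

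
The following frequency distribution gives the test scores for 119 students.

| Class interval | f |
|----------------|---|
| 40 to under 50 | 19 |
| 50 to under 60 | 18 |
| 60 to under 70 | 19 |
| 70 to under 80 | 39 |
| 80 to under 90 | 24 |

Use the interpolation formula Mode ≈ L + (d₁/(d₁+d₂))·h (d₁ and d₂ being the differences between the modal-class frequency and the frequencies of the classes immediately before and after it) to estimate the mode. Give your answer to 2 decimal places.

Modal class: 70 to under 80 (highest frequency 39).
d₁ = 39 − 19 = 20, d₂ = 39 − 24 = 15
Mode ≈ 70 + (20/(20+15)) × 10 = 70 + 5.7143 = 75.7143

75.71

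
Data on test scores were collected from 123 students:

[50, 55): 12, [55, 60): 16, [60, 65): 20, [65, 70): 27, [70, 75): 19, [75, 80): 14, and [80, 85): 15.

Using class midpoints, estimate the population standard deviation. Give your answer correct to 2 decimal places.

Midpoints: 52.5, 57.5, 62.5, 67.5, 72.5, 77.5, 82.5
n = 123, Σfm = 8322.5, mean = 67.6626
Σfm² = 573168.75
Σf(m − x̄)² = Σfm² − (Σfm)²/n = 573168.75 − 8322.5²/123 = 10046.7480
Population variance = 10046.7480 / 123 = 81.6809
Standard deviation = √81.6809 = 9.0377

9.04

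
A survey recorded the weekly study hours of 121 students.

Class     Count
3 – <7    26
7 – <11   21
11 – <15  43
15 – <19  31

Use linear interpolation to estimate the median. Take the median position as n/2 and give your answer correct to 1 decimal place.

Cumulative frequencies: 26, 47, 90, 121
n = 121; position = n/2 = 60.5.
This falls in the class 11 – <15: L = 11, F = 47, f = 43, h = 4.
Median ≈ 11 + ((60.5 − 47) / 43) × 4 = 12.2558

12.3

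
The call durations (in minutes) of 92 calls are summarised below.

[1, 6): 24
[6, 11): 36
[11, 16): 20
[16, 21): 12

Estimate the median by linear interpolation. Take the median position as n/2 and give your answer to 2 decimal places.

9.06

Cumulative frequencies: 24, 60, 80, 92
n = 92; position = n/2 = 46.
This falls in the class [6, 11): L = 6, F = 24, f = 36, h = 5.
Median ≈ 6 + ((46 − 24) / 36) × 5 = 9.0556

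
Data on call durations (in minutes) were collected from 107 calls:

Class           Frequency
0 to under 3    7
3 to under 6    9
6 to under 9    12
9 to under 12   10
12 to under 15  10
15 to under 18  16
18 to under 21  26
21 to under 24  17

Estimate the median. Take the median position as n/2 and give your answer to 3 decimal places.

16.031

Cumulative frequencies: 7, 16, 28, 38, 48, 64, 90, 107
n = 107; position = n/2 = 53.5.
This falls in the class 15 to under 18: L = 15, F = 48, f = 16, h = 3.
Median ≈ 15 + ((53.5 − 48) / 16) × 3 = 16.0312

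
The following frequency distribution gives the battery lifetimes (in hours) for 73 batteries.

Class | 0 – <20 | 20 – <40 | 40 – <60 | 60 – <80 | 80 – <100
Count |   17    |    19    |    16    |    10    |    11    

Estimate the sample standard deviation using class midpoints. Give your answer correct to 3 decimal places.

Midpoints: 10, 30, 50, 70, 90
n = 73, Σfm = 3230, mean = 44.2466
Σfm² = 196900
Σf(m − x̄)² = Σfm² − (Σfm)²/n = 196900 − 3230²/73 = 53983.5616
Sample variance = 53983.5616 / 72 = 749.7717
Standard deviation = √749.7717 = 27.3820

27.382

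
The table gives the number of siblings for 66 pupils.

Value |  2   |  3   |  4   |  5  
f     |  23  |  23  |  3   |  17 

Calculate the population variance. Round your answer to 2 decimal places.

1.38

Values: 2, 3, 4, 5
n = 66, Σfx = 212, mean = 3.2121
Σfx² = 772
Σf(x − x̄)² = Σfx² − (Σfx)²/n = 772 − 212²/66 = 91.0303
Population variance = 91.0303 / 66 = 1.3792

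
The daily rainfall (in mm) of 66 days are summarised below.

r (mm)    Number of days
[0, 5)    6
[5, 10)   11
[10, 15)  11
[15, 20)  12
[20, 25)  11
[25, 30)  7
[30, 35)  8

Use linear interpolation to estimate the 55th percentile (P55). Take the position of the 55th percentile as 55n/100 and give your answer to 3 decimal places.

Cumulative frequencies: 6, 17, 28, 40, 51, 58, 66
n = 66; position = 55n/100 = 36.3.
This falls in the class [15, 20): L = 15, F = 28, f = 12, h = 5.
55th percentile ≈ 15 + ((36.3 − 28) / 12) × 5 = 18.4583

18.458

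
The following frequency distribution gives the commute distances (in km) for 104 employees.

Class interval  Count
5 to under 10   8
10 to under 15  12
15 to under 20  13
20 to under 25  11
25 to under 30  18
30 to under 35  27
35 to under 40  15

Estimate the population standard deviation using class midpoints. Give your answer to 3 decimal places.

Midpoints: 7.5, 12.5, 17.5, 22.5, 27.5, 32.5, 37.5
n = 104, Σfm = 2620, mean = 25.1923
Σfm² = 75100
Σf(m − x̄)² = Σfm² − (Σfm)²/n = 75100 − 2620²/104 = 9096.1538
Population variance = 9096.1538 / 104 = 87.4630
Standard deviation = √87.4630 = 9.3522

9.352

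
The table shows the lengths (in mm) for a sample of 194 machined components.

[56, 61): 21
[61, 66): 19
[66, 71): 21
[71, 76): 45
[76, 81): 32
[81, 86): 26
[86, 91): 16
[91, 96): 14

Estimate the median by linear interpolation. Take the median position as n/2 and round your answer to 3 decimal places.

75.000

Cumulative frequencies: 21, 40, 61, 106, 138, 164, 180, 194
n = 194; position = n/2 = 97.
This falls in the class [71, 76): L = 71, F = 61, f = 45, h = 5.
Median ≈ 71 + ((97 − 61) / 45) × 5 = 75.0000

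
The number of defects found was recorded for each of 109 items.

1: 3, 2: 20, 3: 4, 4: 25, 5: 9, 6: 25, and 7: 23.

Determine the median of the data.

5

Cumulative frequencies: 3, 23, 27, 52, 61, 86, 109
n = 109, so the median is the value in position (n+1)/2 = 55.
Position 55 falls at value 5.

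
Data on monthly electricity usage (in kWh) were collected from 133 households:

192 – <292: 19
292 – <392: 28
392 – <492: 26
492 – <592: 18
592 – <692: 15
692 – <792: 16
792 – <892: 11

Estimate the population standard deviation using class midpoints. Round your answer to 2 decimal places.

Midpoints: 242, 342, 442, 542, 642, 742, 842
n = 133, Σfm = 66186, mean = 497.6391
Σfm² = 37545012
Σf(m − x̄)² = Σfm² − (Σfm)²/n = 37545012 − 66186²/133 = 4608270.6767
Population variance = 4608270.6767 / 133 = 34648.6517
Standard deviation = √34648.6517 = 186.1415

186.14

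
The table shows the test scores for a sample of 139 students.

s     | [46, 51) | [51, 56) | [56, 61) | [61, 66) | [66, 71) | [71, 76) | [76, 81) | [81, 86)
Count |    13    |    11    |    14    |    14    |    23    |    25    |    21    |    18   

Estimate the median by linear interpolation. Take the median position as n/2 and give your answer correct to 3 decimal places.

Cumulative frequencies: 13, 24, 38, 52, 75, 100, 121, 139
n = 139; position = n/2 = 69.5.
This falls in the class [66, 71): L = 66, F = 52, f = 23, h = 5.
Median ≈ 66 + ((69.5 − 52) / 23) × 5 = 69.8043

69.804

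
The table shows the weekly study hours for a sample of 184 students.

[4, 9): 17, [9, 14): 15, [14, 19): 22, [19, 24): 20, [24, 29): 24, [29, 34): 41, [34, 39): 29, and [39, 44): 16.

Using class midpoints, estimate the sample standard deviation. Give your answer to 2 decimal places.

Midpoints: 6.5, 11.5, 16.5, 21.5, 26.5, 31.5, 36.5, 41.5
n = 184, Σfm = 4726, mean = 25.6848
Σfm² = 141664
Σf(m − x̄)² = Σfm² − (Σfm)²/n = 141664 − 4726²/184 = 20277.7174
Sample variance = 20277.7174 / 183 = 110.8072
Standard deviation = √110.8072 = 10.5265

10.53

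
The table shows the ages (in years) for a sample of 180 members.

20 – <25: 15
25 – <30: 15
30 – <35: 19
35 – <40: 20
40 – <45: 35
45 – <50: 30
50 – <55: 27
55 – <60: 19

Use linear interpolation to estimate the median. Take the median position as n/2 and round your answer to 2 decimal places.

Cumulative frequencies: 15, 30, 49, 69, 104, 134, 161, 180
n = 180; position = n/2 = 90.
This falls in the class 40 – <45: L = 40, F = 69, f = 35, h = 5.
Median ≈ 40 + ((90 − 69) / 35) × 5 = 43.0000

43.00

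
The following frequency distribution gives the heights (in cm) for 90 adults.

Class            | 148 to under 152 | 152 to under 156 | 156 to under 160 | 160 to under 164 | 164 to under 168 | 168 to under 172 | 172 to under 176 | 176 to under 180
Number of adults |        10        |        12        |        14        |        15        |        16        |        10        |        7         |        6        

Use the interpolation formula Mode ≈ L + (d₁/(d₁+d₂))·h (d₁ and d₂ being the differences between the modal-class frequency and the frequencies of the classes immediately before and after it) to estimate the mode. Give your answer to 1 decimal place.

Modal class: 164 to under 168 (highest frequency 16).
d₁ = 16 − 15 = 1, d₂ = 16 − 10 = 6
Mode ≈ 164 + (1/(1+6)) × 4 = 164 + 0.5714 = 164.5714

164.6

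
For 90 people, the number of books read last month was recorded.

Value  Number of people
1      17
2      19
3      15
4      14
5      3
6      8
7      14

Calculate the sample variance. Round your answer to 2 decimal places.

Values: 1, 2, 3, 4, 5, 6, 7
n = 90, Σfx = 317, mean = 3.5222
Σfx² = 1501
Σf(x − x̄)² = Σfx² − (Σfx)²/n = 1501 − 317²/90 = 384.4556
Sample variance = 384.4556 / 89 = 4.3197

4.32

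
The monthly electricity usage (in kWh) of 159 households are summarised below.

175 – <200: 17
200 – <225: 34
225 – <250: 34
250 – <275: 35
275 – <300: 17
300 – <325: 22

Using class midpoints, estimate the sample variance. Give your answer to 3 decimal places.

1482.466

Midpoints: 187.5, 212.5, 237.5, 262.5, 287.5, 312.5
n = 159, Σfm = 39437.5, mean = 248.0346
Σfm² = 10016093.75
Σf(m − x̄)² = Σfm² − (Σfm)²/n = 10016093.75 − 39437.5²/159 = 234229.5597
Sample variance = 234229.5597 / 158 = 1482.4656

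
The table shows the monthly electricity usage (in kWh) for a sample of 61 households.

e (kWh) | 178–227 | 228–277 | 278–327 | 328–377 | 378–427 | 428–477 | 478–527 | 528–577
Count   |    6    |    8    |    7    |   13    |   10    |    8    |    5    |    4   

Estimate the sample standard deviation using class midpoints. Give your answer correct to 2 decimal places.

99.96

Midpoints: 202.5, 252.5, 302.5, 352.5, 402.5, 452.5, 502.5, 552.5
n = 61, Σfm = 22302.5, mean = 365.6148
Σfm² = 8753631.25
Σf(m − x̄)² = Σfm² − (Σfm)²/n = 8753631.25 − 22302.5²/61 = 599508.1967
Sample variance = 599508.1967 / 60 = 9991.8033
Standard deviation = √9991.8033 = 99.9590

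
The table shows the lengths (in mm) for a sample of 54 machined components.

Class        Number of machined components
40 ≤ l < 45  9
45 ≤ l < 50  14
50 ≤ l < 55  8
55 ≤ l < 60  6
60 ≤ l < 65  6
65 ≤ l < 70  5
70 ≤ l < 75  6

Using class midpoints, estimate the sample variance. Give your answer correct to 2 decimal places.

Midpoints: 42.5, 47.5, 52.5, 57.5, 62.5, 67.5, 72.5
n = 54, Σfm = 2960, mean = 54.8148
Σfm² = 167487.5
Σf(m − x̄)² = Σfm² − (Σfm)²/n = 167487.5 − 2960²/54 = 5235.6481
Sample variance = 5235.6481 / 53 = 98.7858

98.79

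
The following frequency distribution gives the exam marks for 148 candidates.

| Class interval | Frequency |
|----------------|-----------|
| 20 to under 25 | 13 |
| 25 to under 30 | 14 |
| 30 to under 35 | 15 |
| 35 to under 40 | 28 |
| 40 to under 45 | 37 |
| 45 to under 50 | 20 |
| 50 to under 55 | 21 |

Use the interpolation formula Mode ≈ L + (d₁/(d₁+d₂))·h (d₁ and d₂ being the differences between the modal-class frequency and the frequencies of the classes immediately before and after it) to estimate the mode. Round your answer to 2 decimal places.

41.73

Modal class: 40 to under 45 (highest frequency 37).
d₁ = 37 − 28 = 9, d₂ = 37 − 20 = 17
Mode ≈ 40 + (9/(9+17)) × 5 = 40 + 1.7308 = 41.7308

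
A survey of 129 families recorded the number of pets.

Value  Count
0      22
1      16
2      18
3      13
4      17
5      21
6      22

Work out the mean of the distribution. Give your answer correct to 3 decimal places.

3.070

Values: 0, 1, 2, 3, 4, 5, 6
Σfx = 22×0 + 16×1 + 18×2 + 13×3 + 17×4 + 21×5 + 22×6 = 396
n = Σf = 129
Mean = 396 / 129 = 3.0698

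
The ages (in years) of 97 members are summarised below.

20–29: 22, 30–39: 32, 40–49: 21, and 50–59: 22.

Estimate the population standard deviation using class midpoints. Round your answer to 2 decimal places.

Midpoints: 24.5, 34.5, 44.5, 54.5
n = 97, Σfm = 3776.5, mean = 38.9330
Σfm² = 158224.25
Σf(m − x̄)² = Σfm² − (Σfm)²/n = 158224.25 − 3776.5²/97 = 11193.8144
Population variance = 11193.8144 / 97 = 115.4001
Standard deviation = √115.4001 = 10.7424

10.74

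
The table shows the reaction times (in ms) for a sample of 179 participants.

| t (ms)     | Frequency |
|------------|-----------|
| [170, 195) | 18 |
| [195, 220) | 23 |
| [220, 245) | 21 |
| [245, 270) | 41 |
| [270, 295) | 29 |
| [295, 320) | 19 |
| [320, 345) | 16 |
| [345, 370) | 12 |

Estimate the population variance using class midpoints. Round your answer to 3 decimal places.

2465.591

Midpoints: 182.5, 207.5, 232.5, 257.5, 282.5, 307.5, 332.5, 357.5
n = 179, Σfm = 47142.5, mean = 263.3659
Σfm² = 12857068.75
Σf(m − x̄)² = Σfm² − (Σfm)²/n = 12857068.75 − 47142.5²/179 = 441340.7821
Population variance = 441340.7821 / 179 = 2465.5910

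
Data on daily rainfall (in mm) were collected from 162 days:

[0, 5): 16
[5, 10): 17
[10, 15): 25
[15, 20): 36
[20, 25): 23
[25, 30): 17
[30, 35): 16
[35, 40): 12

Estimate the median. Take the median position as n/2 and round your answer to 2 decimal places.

Cumulative frequencies: 16, 33, 58, 94, 117, 134, 150, 162
n = 162; position = n/2 = 81.
This falls in the class [15, 20): L = 15, F = 58, f = 36, h = 5.
Median ≈ 15 + ((81 − 58) / 36) × 5 = 18.1944

18.19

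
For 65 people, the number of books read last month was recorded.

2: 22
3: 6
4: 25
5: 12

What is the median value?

Cumulative frequencies: 22, 28, 53, 65
n = 65, so the median is the value in position (n+1)/2 = 33.
Position 33 falls at value 4.

4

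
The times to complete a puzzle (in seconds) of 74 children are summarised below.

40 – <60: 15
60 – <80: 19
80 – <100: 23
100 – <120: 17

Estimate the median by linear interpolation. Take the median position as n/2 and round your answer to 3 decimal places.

Cumulative frequencies: 15, 34, 57, 74
n = 74; position = n/2 = 37.
This falls in the class 80 – <100: L = 80, F = 34, f = 23, h = 20.
Median ≈ 80 + ((37 − 34) / 23) × 20 = 82.6087

82.609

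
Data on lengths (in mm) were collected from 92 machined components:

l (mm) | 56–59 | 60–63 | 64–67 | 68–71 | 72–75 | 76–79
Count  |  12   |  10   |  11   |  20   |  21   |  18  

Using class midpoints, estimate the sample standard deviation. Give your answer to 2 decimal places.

Midpoints: 57.5, 61.5, 65.5, 69.5, 73.5, 77.5
n = 92, Σfm = 6354, mean = 69.0652
Σfm² = 442855
Σf(m − x̄)² = Σfm² − (Σfm)²/n = 442855 − 6354²/92 = 4014.6087
Sample variance = 4014.6087 / 91 = 44.1166
Standard deviation = √44.1166 = 6.6420

6.64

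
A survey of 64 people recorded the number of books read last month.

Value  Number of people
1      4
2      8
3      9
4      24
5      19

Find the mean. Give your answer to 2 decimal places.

3.72

Values: 1, 2, 3, 4, 5
Σfx = 4×1 + 8×2 + 9×3 + 24×4 + 19×5 = 238
n = Σf = 64
Mean = 238 / 64 = 3.7188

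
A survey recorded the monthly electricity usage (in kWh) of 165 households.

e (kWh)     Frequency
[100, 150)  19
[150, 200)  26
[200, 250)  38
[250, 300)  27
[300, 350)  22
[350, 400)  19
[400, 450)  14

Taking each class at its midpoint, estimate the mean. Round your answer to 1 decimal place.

Midpoints: 125, 175, 225, 275, 325, 375, 425
Σfm = 19×125 + 26×175 + 38×225 + 27×275 + 22×325 + 19×375 + 14×425 = 43125
n = Σf = 165
Mean = 43125 / 165 = 261.3636

261.4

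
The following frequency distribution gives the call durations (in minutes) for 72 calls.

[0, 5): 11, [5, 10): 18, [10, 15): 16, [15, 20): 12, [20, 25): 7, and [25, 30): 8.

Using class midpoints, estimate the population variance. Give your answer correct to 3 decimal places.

59.934

Midpoints: 2.5, 7.5, 12.5, 17.5, 22.5, 27.5
n = 72, Σfm = 950, mean = 13.1944
Σfm² = 16850
Σf(m − x̄)² = Σfm² − (Σfm)²/n = 16850 − 950²/72 = 4315.2778
Population variance = 4315.2778 / 72 = 59.9344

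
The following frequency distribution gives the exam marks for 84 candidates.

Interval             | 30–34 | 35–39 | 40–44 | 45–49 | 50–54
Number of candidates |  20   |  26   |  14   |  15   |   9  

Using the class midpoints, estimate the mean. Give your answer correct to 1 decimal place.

Midpoints: 32, 37, 42, 47, 52
Σfm = 20×32 + 26×37 + 14×42 + 15×47 + 9×52 = 3363
n = Σf = 84
Mean = 3363 / 84 = 40.0357

40.0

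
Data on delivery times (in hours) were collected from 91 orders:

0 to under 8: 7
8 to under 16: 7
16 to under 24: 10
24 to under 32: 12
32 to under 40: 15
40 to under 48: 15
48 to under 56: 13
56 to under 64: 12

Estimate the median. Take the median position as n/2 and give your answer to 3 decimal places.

Cumulative frequencies: 7, 14, 24, 36, 51, 66, 79, 91
n = 91; position = n/2 = 45.5.
This falls in the class 32 to under 40: L = 32, F = 36, f = 15, h = 8.
Median ≈ 32 + ((45.5 − 36) / 15) × 8 = 37.0667

37.067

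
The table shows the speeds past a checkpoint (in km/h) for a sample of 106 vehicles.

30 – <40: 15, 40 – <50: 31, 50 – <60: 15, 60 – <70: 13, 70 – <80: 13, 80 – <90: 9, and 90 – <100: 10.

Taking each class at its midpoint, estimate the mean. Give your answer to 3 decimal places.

Midpoints: 35, 45, 55, 65, 75, 85, 95
Σfm = 15×35 + 31×45 + 15×55 + 13×65 + 13×75 + 9×85 + 10×95 = 6280
n = Σf = 106
Mean = 6280 / 106 = 59.2453

59.245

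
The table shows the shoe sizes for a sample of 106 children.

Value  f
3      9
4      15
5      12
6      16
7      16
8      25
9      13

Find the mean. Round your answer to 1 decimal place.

Values: 3, 4, 5, 6, 7, 8, 9
Σfx = 9×3 + 15×4 + 12×5 + 16×6 + 16×7 + 25×8 + 13×9 = 672
n = Σf = 106
Mean = 672 / 106 = 6.3396

6.3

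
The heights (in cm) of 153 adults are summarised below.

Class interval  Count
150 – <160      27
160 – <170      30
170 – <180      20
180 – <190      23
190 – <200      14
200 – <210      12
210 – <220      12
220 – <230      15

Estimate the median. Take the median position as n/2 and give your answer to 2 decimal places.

179.75

Cumulative frequencies: 27, 57, 77, 100, 114, 126, 138, 153
n = 153; position = n/2 = 76.5.
This falls in the class 170 – <180: L = 170, F = 57, f = 20, h = 10.
Median ≈ 170 + ((76.5 − 57) / 20) × 10 = 179.7500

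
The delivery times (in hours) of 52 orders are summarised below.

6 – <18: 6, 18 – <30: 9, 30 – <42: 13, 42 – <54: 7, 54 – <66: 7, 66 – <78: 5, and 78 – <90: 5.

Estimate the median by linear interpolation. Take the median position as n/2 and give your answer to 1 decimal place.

Cumulative frequencies: 6, 15, 28, 35, 42, 47, 52
n = 52; position = n/2 = 26.
This falls in the class 30 – <42: L = 30, F = 15, f = 13, h = 12.
Median ≈ 30 + ((26 − 15) / 13) × 12 = 40.1538

40.2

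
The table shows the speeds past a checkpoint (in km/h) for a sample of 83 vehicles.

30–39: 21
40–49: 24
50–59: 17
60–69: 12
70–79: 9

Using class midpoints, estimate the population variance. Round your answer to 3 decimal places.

169.139

Midpoints: 34.5, 44.5, 54.5, 64.5, 74.5
n = 83, Σfm = 4163.5, mean = 50.1627
Σfm² = 222890.75
Σf(m − x̄)² = Σfm² − (Σfm)²/n = 222890.75 − 4163.5²/83 = 14038.5542
Population variance = 14038.5542 / 83 = 169.1392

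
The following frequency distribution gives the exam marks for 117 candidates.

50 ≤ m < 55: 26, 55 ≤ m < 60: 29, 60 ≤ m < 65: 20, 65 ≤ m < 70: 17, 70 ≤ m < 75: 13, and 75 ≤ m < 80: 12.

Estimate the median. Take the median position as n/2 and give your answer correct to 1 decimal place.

Cumulative frequencies: 26, 55, 75, 92, 105, 117
n = 117; position = n/2 = 58.5.
This falls in the class 60 ≤ m < 65: L = 60, F = 55, f = 20, h = 5.
Median ≈ 60 + ((58.5 − 55) / 20) × 5 = 60.8750

60.9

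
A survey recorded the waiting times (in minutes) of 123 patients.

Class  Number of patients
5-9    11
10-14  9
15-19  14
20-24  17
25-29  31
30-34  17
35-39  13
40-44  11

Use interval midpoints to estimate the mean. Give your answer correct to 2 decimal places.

Midpoints: 7, 12, 17, 22, 27, 32, 37, 42
Σfm = 11×7 + 9×12 + 14×17 + 17×22 + 31×27 + 17×32 + 13×37 + 11×42 = 3121
n = Σf = 123
Mean = 3121 / 123 = 25.3740

25.37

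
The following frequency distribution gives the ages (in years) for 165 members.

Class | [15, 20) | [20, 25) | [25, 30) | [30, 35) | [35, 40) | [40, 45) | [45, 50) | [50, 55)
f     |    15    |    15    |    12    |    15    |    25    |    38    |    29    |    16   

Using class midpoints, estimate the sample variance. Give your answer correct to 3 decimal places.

Midpoints: 17.5, 22.5, 27.5, 32.5, 37.5, 42.5, 47.5, 52.5
n = 165, Σfm = 6187.5, mean = 37.5000
Σfm² = 250431.25
Σf(m − x̄)² = Σfm² − (Σfm)²/n = 250431.25 − 6187.5²/165 = 18400.0000
Sample variance = 18400.0000 / 164 = 112.1951

112.195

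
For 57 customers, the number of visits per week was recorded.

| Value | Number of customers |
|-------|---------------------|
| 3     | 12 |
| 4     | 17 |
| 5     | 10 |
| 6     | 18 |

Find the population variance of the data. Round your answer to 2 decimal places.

1.29

Values: 3, 4, 5, 6
n = 57, Σfx = 262, mean = 4.5965
Σfx² = 1278
Σf(x − x̄)² = Σfx² − (Σfx)²/n = 1278 − 262²/57 = 73.7193
Population variance = 73.7193 / 57 = 1.2933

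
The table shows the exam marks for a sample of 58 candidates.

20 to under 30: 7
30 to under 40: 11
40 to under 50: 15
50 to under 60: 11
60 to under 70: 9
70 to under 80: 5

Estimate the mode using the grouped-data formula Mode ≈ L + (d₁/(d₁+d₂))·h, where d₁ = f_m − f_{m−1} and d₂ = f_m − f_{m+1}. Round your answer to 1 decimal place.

Modal class: 40 to under 50 (highest frequency 15).
d₁ = 15 − 11 = 4, d₂ = 15 − 11 = 4
Mode ≈ 40 + (4/(4+4)) × 10 = 40 + 5.0000 = 45.0000

45.0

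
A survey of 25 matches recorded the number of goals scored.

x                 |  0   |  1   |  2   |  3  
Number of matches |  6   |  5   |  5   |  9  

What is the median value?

Cumulative frequencies: 6, 11, 16, 25
n = 25, so the median is the value in position (n+1)/2 = 13.
Position 13 falls at value 2.

2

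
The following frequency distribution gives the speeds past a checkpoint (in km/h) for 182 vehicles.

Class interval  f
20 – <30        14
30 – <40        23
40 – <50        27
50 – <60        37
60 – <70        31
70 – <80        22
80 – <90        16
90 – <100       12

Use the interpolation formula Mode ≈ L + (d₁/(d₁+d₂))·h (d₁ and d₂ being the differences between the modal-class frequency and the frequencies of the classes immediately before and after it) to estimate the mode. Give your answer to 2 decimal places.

Modal class: 50 – <60 (highest frequency 37).
d₁ = 37 − 27 = 10, d₂ = 37 − 31 = 6
Mode ≈ 50 + (10/(10+6)) × 10 = 50 + 6.2500 = 56.2500

56.25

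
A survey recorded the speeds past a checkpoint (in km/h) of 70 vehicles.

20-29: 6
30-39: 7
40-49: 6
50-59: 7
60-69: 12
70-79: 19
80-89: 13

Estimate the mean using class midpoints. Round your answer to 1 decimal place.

61.8

Midpoints: 24.5, 34.5, 44.5, 54.5, 64.5, 74.5, 84.5
Σfm = 6×24.5 + 7×34.5 + 6×44.5 + 7×54.5 + 12×64.5 + 19×74.5 + 13×84.5 = 4325
n = Σf = 70
Mean = 4325 / 70 = 61.7857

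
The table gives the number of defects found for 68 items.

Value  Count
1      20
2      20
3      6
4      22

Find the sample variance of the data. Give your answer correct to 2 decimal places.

1.50

Values: 1, 2, 3, 4
n = 68, Σfx = 166, mean = 2.4412
Σfx² = 506
Σf(x − x̄)² = Σfx² − (Σfx)²/n = 506 − 166²/68 = 100.7647
Sample variance = 100.7647 / 67 = 1.5040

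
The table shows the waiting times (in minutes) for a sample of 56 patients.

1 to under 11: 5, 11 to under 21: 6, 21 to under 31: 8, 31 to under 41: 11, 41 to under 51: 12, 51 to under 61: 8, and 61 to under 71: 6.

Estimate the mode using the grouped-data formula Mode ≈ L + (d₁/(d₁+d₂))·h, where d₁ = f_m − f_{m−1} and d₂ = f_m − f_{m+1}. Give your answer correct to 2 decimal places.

43.00

Modal class: 41 to under 51 (highest frequency 12).
d₁ = 12 − 11 = 1, d₂ = 12 − 8 = 4
Mode ≈ 41 + (1/(1+4)) × 10 = 41 + 2.0000 = 43.0000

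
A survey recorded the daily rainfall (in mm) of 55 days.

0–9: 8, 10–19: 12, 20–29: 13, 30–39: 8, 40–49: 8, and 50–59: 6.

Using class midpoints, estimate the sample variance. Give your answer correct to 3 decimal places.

248.956

Midpoints: 4.5, 14.5, 24.5, 34.5, 44.5, 54.5
n = 55, Σfm = 1487.5, mean = 27.0455
Σfm² = 53673.75
Σf(m − x̄)² = Σfm² − (Σfm)²/n = 53673.75 − 1487.5²/55 = 13443.6364
Sample variance = 13443.6364 / 54 = 248.9562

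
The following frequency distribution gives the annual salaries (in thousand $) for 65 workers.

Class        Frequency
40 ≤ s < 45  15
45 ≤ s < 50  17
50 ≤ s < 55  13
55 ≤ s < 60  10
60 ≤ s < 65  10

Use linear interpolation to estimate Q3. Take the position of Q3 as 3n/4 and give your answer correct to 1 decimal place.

56.9

Cumulative frequencies: 15, 32, 45, 55, 65
n = 65; position = 3n/4 = 48.75.
This falls in the class 55 ≤ s < 60: L = 55, F = 45, f = 10, h = 5.
Upper quartile ≈ 55 + ((48.75 − 45) / 10) × 5 = 56.8750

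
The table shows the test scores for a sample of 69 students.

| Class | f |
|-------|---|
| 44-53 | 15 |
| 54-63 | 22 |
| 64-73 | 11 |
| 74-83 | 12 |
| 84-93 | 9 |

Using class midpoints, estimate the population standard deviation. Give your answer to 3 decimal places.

Midpoints: 48.5, 58.5, 68.5, 78.5, 88.5
n = 69, Σfm = 4506.5, mean = 65.3116
Σfm² = 306625.25
Σf(m − x̄)² = Σfm² − (Σfm)²/n = 306625.25 − 4506.5²/69 = 12298.5507
Population variance = 12298.5507 / 69 = 178.2399
Standard deviation = √178.2399 = 13.3507

13.351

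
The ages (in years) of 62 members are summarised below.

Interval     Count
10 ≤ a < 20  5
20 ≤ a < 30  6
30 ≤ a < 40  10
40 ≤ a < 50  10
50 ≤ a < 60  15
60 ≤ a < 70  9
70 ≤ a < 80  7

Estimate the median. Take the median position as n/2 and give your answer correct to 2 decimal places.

50.00

Cumulative frequencies: 5, 11, 21, 31, 46, 55, 62
n = 62; position = n/2 = 31.
This falls in the class 40 ≤ a < 50: L = 40, F = 21, f = 10, h = 10.
Median ≈ 40 + ((31 − 21) / 10) × 10 = 50.0000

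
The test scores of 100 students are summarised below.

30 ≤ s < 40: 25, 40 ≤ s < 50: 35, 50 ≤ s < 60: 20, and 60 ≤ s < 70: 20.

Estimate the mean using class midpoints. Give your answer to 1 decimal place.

Midpoints: 35, 45, 55, 65
Σfm = 25×35 + 35×45 + 20×55 + 20×65 = 4850
n = Σf = 100
Mean = 4850 / 100 = 48.5000

48.5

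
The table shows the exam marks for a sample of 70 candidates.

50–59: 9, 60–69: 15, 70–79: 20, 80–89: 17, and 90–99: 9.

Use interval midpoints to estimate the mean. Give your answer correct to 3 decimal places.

74.786

Midpoints: 54.5, 64.5, 74.5, 84.5, 94.5
Σfm = 9×54.5 + 15×64.5 + 20×74.5 + 17×84.5 + 9×94.5 = 5235
n = Σf = 70
Mean = 5235 / 70 = 74.7857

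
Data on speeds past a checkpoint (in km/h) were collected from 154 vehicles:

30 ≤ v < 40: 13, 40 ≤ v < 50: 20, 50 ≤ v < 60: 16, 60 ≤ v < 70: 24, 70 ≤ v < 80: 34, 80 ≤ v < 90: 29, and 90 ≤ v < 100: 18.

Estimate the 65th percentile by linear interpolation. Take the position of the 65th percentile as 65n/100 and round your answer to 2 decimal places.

Cumulative frequencies: 13, 33, 49, 73, 107, 136, 154
n = 154; position = 65n/100 = 100.1.
This falls in the class 70 ≤ v < 80: L = 70, F = 73, f = 34, h = 10.
65th percentile ≈ 70 + ((100.1 − 73) / 34) × 10 = 77.9706

77.97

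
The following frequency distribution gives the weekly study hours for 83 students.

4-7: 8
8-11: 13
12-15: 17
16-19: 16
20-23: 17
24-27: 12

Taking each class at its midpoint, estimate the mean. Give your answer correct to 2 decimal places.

Midpoints: 5.5, 9.5, 13.5, 17.5, 21.5, 25.5
Σfm = 8×5.5 + 13×9.5 + 17×13.5 + 16×17.5 + 17×21.5 + 12×25.5 = 1348.5
n = Σf = 83
Mean = 1348.5 / 83 = 16.2470

16.25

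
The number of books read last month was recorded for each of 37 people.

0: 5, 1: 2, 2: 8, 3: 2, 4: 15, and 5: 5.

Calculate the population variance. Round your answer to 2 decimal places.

2.59

Values: 0, 1, 2, 3, 4, 5
n = 37, Σfx = 109, mean = 2.9459
Σfx² = 417
Σf(x − x̄)² = Σfx² − (Σfx)²/n = 417 − 109²/37 = 95.8919
Population variance = 95.8919 / 37 = 2.5917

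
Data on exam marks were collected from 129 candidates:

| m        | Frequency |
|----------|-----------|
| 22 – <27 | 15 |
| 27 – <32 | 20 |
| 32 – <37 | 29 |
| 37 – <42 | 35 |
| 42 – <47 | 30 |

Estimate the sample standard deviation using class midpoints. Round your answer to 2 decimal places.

6.54

Midpoints: 24.5, 29.5, 34.5, 39.5, 44.5
n = 129, Σfm = 4675.5, mean = 36.2442
Σfm² = 174942.25
Σf(m − x̄)² = Σfm² − (Σfm)²/n = 174942.25 − 4675.5²/129 = 5482.5581
Sample variance = 5482.5581 / 128 = 42.8325
Standard deviation = √42.8325 = 6.5447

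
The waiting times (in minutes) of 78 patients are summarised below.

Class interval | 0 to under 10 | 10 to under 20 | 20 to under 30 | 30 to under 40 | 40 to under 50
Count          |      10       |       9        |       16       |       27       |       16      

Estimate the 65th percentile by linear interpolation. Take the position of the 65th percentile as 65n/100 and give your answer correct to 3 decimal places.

35.815

Cumulative frequencies: 10, 19, 35, 62, 78
n = 78; position = 65n/100 = 50.7.
This falls in the class 30 to under 40: L = 30, F = 35, f = 27, h = 10.
65th percentile ≈ 30 + ((50.7 − 35) / 27) × 10 = 35.8148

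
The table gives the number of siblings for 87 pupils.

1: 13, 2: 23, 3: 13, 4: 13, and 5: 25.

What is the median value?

3

Cumulative frequencies: 13, 36, 49, 62, 87
n = 87, so the median is the value in position (n+1)/2 = 44.
Position 44 falls at value 3.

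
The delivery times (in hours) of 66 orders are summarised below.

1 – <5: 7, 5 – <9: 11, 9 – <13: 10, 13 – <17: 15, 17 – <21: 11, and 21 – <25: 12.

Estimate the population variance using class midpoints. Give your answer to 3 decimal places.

Midpoints: 3, 7, 11, 15, 19, 23
n = 66, Σfm = 918, mean = 13.9091
Σfm² = 15506
Σf(m − x̄)² = Σfm² − (Σfm)²/n = 15506 − 918²/66 = 2737.4545
Population variance = 2737.4545 / 66 = 41.4766

41.477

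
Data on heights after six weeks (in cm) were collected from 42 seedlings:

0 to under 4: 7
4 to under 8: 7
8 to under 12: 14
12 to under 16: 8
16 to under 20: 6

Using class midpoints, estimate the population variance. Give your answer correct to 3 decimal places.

25.515

Midpoints: 2, 6, 10, 14, 18
n = 42, Σfm = 416, mean = 9.9048
Σfm² = 5192
Σf(m − x̄)² = Σfm² − (Σfm)²/n = 5192 − 416²/42 = 1071.6190
Population variance = 1071.6190 / 42 = 25.5147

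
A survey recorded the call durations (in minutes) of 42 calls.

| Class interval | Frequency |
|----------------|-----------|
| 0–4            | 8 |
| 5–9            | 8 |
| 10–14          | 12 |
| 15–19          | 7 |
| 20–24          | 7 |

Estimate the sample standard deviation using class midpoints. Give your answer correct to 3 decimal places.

Midpoints: 2, 7, 12, 17, 22
n = 42, Σfm = 489, mean = 11.6429
Σfm² = 7563
Σf(m − x̄)² = Σfm² − (Σfm)²/n = 7563 − 489²/42 = 1869.6429
Sample variance = 1869.6429 / 41 = 45.6010
Standard deviation = √45.6010 = 6.7529

6.753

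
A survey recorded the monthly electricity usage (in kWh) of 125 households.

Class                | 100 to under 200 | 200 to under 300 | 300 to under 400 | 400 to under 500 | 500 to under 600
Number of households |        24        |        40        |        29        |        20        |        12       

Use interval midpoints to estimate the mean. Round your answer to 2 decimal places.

314.80

Midpoints: 150, 250, 350, 450, 550
Σfm = 24×150 + 40×250 + 29×350 + 20×450 + 12×550 = 39350
n = Σf = 125
Mean = 39350 / 125 = 314.8000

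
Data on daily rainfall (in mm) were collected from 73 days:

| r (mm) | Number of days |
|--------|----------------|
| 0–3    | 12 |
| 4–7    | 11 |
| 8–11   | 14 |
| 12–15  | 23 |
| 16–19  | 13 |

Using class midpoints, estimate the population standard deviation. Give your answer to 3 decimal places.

Midpoints: 1.5, 5.5, 9.5, 13.5, 17.5
n = 73, Σfm = 749.5, mean = 10.2671
Σfm² = 9796.25
Σf(m − x̄)² = Σfm² − (Σfm)²/n = 9796.25 − 749.5²/73 = 2101.0411
Population variance = 2101.0411 / 73 = 28.7814
Standard deviation = √28.7814 = 5.3648

5.365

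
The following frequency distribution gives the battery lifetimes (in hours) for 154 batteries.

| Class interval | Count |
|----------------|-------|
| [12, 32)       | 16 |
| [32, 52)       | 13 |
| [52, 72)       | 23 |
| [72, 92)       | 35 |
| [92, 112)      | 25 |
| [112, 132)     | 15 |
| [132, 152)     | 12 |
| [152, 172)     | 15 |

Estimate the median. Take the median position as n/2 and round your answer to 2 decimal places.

86.29

Cumulative frequencies: 16, 29, 52, 87, 112, 127, 139, 154
n = 154; position = n/2 = 77.
This falls in the class [72, 92): L = 72, F = 52, f = 35, h = 20.
Median ≈ 72 + ((77 − 52) / 35) × 20 = 86.2857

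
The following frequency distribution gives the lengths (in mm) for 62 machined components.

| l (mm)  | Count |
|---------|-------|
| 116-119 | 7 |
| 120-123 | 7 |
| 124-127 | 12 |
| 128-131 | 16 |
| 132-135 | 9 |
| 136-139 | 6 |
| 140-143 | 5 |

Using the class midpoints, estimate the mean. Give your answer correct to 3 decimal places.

Midpoints: 117.5, 121.5, 125.5, 129.5, 133.5, 137.5, 141.5
Σfm = 7×117.5 + 7×121.5 + 12×125.5 + 16×129.5 + 9×133.5 + 6×137.5 + 5×141.5 = 7985
n = Σf = 62
Mean = 7985 / 62 = 128.7903

128.790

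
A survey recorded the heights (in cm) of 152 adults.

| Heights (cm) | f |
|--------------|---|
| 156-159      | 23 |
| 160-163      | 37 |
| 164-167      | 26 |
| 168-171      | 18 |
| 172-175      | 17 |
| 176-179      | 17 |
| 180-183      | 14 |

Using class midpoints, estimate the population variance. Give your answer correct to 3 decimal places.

Midpoints: 157.5, 161.5, 165.5, 169.5, 173.5, 177.5, 181.5
n = 152, Σfm = 25460, mean = 167.5000
Σfm² = 4273414
Σf(m − x̄)² = Σfm² − (Σfm)²/n = 4273414 − 25460²/152 = 8864.0000
Population variance = 8864.0000 / 152 = 58.3158

58.316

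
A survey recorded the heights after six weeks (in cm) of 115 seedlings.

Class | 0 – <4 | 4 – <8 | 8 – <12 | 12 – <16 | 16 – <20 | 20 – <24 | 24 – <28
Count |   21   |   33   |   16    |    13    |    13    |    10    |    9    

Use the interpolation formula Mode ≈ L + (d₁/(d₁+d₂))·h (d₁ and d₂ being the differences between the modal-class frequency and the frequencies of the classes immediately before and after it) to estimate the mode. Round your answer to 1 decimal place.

Modal class: 4 – <8 (highest frequency 33).
d₁ = 33 − 21 = 12, d₂ = 33 − 16 = 17
Mode ≈ 4 + (12/(12+17)) × 4 = 4 + 1.6552 = 5.6552

5.7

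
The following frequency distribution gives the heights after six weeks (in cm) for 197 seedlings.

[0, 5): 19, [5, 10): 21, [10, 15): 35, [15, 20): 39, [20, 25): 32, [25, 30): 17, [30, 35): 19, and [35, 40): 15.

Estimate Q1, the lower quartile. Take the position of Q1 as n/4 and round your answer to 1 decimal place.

11.3

Cumulative frequencies: 19, 40, 75, 114, 146, 163, 182, 197
n = 197; position = n/4 = 49.25.
This falls in the class [10, 15): L = 10, F = 40, f = 35, h = 5.
Lower quartile ≈ 10 + ((49.25 − 40) / 35) × 5 = 11.3214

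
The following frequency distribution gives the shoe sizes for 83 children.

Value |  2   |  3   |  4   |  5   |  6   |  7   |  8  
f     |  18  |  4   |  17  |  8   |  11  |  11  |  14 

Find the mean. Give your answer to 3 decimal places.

Values: 2, 3, 4, 5, 6, 7, 8
Σfx = 18×2 + 4×3 + 17×4 + 8×5 + 11×6 + 11×7 + 14×8 = 411
n = Σf = 83
Mean = 411 / 83 = 4.9518

4.952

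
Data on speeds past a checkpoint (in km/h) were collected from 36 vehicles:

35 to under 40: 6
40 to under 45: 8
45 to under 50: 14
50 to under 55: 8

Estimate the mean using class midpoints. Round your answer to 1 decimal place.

45.8

Midpoints: 37.5, 42.5, 47.5, 52.5
Σfm = 6×37.5 + 8×42.5 + 14×47.5 + 8×52.5 = 1650
n = Σf = 36
Mean = 1650 / 36 = 45.8333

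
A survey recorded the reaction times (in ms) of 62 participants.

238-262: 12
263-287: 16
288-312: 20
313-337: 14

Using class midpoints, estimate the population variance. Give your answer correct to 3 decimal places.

Midpoints: 250, 275, 300, 325
n = 62, Σfm = 17950, mean = 289.5161
Σfm² = 5238750
Σf(m − x̄)² = Σfm² − (Σfm)²/n = 5238750 − 17950²/62 = 41935.4839
Population variance = 41935.4839 / 62 = 676.3788

676.379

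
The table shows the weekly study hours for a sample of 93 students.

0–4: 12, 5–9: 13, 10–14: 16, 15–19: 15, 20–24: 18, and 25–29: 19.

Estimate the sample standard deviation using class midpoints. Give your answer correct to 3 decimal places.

8.483

Midpoints: 2, 7, 12, 17, 22, 27
n = 93, Σfm = 1471, mean = 15.8172
Σfm² = 29887
Σf(m − x̄)² = Σfm² − (Σfm)²/n = 29887 − 1471²/93 = 6619.8925
Sample variance = 6619.8925 / 92 = 71.9554
Standard deviation = √71.9554 = 8.4827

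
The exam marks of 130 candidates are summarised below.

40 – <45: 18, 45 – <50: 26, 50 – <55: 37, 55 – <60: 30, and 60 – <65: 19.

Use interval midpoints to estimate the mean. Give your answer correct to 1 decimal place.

Midpoints: 42.5, 47.5, 52.5, 57.5, 62.5
Σfm = 18×42.5 + 26×47.5 + 37×52.5 + 30×57.5 + 19×62.5 = 6855
n = Σf = 130
Mean = 6855 / 130 = 52.7308

52.7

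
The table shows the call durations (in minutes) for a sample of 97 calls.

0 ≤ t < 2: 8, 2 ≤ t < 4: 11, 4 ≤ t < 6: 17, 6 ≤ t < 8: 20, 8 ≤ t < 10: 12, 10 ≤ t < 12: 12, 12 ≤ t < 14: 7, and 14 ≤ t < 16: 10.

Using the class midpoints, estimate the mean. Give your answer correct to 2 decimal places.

7.70

Midpoints: 1, 3, 5, 7, 9, 11, 13, 15
Σfm = 8×1 + 11×3 + 17×5 + 20×7 + 12×9 + 12×11 + 7×13 + 10×15 = 747
n = Σf = 97
Mean = 747 / 97 = 7.7010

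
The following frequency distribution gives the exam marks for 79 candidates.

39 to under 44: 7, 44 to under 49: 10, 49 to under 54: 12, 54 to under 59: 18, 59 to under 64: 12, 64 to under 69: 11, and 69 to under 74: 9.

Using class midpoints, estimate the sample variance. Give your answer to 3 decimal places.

Midpoints: 41.5, 46.5, 51.5, 56.5, 61.5, 66.5, 71.5
n = 79, Σfm = 4503.5, mean = 57.0063
Σfm² = 263007.75
Σf(m − x̄)² = Σfm² − (Σfm)²/n = 263007.75 − 4503.5²/79 = 6279.7468
Sample variance = 6279.7468 / 78 = 80.5096

80.510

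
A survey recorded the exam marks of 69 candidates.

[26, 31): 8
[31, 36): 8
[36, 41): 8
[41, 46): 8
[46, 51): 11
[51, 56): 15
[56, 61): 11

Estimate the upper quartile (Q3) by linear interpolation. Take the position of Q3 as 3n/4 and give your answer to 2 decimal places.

53.92

Cumulative frequencies: 8, 16, 24, 32, 43, 58, 69
n = 69; position = 3n/4 = 51.75.
This falls in the class [51, 56): L = 51, F = 43, f = 15, h = 5.
Upper quartile ≈ 51 + ((51.75 − 43) / 15) × 5 = 53.9167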